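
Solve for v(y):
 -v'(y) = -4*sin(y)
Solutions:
 v(y) = C1 - 4*cos(y)


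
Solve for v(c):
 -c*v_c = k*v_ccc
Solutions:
 v(c) = C1 + Integral(C2*airyai(c*(-1/k)^(1/3)) + C3*airybi(c*(-1/k)^(1/3)), c)


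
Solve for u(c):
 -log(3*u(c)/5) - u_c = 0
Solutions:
 Integral(1/(log(_y) - log(5) + log(3)), (_y, u(c))) = C1 - c


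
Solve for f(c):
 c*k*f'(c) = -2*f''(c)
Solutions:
 f(c) = Piecewise((-sqrt(pi)*C1*erf(c*sqrt(k)/2)/sqrt(k) - C2, (k > 0) | (k < 0)), (-C1*c - C2, True))


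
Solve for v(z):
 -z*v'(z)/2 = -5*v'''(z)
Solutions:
 v(z) = C1 + Integral(C2*airyai(10^(2/3)*z/10) + C3*airybi(10^(2/3)*z/10), z)


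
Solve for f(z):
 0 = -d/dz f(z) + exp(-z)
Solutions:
 f(z) = C1 - exp(-z)


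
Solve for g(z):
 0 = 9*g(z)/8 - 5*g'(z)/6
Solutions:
 g(z) = C1*exp(27*z/20)


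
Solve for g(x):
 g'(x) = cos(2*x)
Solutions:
 g(x) = C1 + sin(2*x)/2


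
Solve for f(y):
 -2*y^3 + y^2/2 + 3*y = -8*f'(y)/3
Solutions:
 f(y) = C1 + 3*y^4/16 - y^3/16 - 9*y^2/16


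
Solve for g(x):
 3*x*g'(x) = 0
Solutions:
 g(x) = C1


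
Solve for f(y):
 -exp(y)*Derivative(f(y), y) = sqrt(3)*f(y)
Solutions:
 f(y) = C1*exp(sqrt(3)*exp(-y))


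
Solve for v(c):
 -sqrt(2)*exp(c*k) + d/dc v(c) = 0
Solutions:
 v(c) = C1 + sqrt(2)*exp(c*k)/k


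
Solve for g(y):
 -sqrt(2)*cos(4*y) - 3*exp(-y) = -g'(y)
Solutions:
 g(y) = C1 + sqrt(2)*sin(4*y)/4 - 3*exp(-y)


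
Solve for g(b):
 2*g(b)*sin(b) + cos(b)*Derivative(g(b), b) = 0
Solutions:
 g(b) = C1*cos(b)^2


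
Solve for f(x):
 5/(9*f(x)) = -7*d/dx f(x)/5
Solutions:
 f(x) = -sqrt(C1 - 350*x)/21
 f(x) = sqrt(C1 - 350*x)/21


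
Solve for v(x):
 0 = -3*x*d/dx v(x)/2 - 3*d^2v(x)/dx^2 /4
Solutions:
 v(x) = C1 + C2*erf(x)


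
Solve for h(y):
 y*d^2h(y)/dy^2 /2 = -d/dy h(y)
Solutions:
 h(y) = C1 + C2/y


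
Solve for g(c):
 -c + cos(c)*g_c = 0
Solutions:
 g(c) = C1 + Integral(c/cos(c), c)


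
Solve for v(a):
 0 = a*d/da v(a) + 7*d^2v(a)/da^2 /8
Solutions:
 v(a) = C1 + C2*erf(2*sqrt(7)*a/7)


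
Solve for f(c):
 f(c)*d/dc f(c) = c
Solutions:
 f(c) = -sqrt(C1 + c^2)
 f(c) = sqrt(C1 + c^2)


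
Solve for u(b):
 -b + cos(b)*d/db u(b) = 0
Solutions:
 u(b) = C1 + Integral(b/cos(b), b)


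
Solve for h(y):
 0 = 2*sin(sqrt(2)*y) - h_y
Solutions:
 h(y) = C1 - sqrt(2)*cos(sqrt(2)*y)


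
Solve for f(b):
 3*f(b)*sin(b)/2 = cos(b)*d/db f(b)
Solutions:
 f(b) = C1/cos(b)^(3/2)


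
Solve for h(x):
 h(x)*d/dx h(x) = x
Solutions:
 h(x) = -sqrt(C1 + x^2)
 h(x) = sqrt(C1 + x^2)


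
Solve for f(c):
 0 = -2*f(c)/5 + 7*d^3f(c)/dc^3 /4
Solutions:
 f(c) = C3*exp(2*35^(2/3)*c/35) + (C1*sin(sqrt(3)*35^(2/3)*c/35) + C2*cos(sqrt(3)*35^(2/3)*c/35))*exp(-35^(2/3)*c/35)


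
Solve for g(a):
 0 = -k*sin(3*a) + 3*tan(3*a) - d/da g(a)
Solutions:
 g(a) = C1 + k*cos(3*a)/3 - log(cos(3*a))


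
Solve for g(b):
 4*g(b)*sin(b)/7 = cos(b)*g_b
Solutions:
 g(b) = C1/cos(b)^(4/7)


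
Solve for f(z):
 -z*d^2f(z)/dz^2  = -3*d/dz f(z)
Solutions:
 f(z) = C1 + C2*z^4


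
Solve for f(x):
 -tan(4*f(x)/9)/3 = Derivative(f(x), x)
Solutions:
 f(x) = -9*asin(C1*exp(-4*x/27))/4 + 9*pi/4
 f(x) = 9*asin(C1*exp(-4*x/27))/4


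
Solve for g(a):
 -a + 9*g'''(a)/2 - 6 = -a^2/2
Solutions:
 g(a) = C1 + C2*a + C3*a^2 - a^5/540 + a^4/108 + 2*a^3/9


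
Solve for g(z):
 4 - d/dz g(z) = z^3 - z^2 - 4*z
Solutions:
 g(z) = C1 - z^4/4 + z^3/3 + 2*z^2 + 4*z


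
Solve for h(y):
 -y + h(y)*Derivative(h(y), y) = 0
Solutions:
 h(y) = -sqrt(C1 + y^2)
 h(y) = sqrt(C1 + y^2)


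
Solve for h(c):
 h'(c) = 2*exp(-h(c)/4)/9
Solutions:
 h(c) = 4*log(C1 + c/18)


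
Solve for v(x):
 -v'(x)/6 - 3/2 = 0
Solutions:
 v(x) = C1 - 9*x


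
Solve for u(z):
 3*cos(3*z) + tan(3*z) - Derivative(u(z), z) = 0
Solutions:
 u(z) = C1 - log(cos(3*z))/3 + sin(3*z)


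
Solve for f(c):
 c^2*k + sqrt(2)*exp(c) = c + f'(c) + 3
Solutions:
 f(c) = C1 + c^3*k/3 - c^2/2 - 3*c + sqrt(2)*exp(c)


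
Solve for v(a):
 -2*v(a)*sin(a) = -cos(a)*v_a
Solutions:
 v(a) = C1/cos(a)^2


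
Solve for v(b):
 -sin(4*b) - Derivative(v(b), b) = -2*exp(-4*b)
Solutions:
 v(b) = C1 + cos(4*b)/4 - exp(-4*b)/2


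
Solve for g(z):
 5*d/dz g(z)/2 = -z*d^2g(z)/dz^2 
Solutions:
 g(z) = C1 + C2/z^(3/2)


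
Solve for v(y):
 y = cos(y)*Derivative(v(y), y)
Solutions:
 v(y) = C1 + Integral(y/cos(y), y)


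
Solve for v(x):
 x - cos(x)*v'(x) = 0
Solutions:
 v(x) = C1 + Integral(x/cos(x), x)


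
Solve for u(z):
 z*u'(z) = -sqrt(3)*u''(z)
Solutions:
 u(z) = C1 + C2*erf(sqrt(2)*3^(3/4)*z/6)


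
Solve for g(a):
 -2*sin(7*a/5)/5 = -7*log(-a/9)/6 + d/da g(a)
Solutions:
 g(a) = C1 + 7*a*log(-a)/6 - 7*a*log(3)/3 - 7*a/6 + 2*cos(7*a/5)/7


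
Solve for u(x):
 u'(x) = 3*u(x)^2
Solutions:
 u(x) = -1/(C1 + 3*x)


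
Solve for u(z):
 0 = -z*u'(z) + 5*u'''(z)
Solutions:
 u(z) = C1 + Integral(C2*airyai(5^(2/3)*z/5) + C3*airybi(5^(2/3)*z/5), z)


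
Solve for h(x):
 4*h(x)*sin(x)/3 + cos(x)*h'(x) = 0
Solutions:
 h(x) = C1*cos(x)^(4/3)


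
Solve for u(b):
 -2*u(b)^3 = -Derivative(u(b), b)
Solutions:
 u(b) = -sqrt(2)*sqrt(-1/(C1 + 2*b))/2
 u(b) = sqrt(2)*sqrt(-1/(C1 + 2*b))/2


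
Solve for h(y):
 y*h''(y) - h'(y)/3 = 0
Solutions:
 h(y) = C1 + C2*y^(4/3)


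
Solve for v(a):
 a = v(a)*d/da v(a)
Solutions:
 v(a) = -sqrt(C1 + a^2)
 v(a) = sqrt(C1 + a^2)


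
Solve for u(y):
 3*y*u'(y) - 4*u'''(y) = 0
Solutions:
 u(y) = C1 + Integral(C2*airyai(6^(1/3)*y/2) + C3*airybi(6^(1/3)*y/2), y)


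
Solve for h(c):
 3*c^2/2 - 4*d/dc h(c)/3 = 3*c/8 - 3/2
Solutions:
 h(c) = C1 + 3*c^3/8 - 9*c^2/64 + 9*c/8


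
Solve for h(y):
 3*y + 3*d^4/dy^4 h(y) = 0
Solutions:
 h(y) = C1 + C2*y + C3*y^2 + C4*y^3 - y^5/120


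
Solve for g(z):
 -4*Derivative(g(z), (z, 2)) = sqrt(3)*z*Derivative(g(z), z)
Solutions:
 g(z) = C1 + C2*erf(sqrt(2)*3^(1/4)*z/4)


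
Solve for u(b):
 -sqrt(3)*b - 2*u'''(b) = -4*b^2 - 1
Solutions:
 u(b) = C1 + C2*b + C3*b^2 + b^5/30 - sqrt(3)*b^4/48 + b^3/12


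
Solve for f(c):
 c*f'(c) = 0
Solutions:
 f(c) = C1


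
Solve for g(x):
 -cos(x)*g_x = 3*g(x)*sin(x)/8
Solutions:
 g(x) = C1*cos(x)^(3/8)


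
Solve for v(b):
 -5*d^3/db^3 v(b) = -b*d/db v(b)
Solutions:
 v(b) = C1 + Integral(C2*airyai(5^(2/3)*b/5) + C3*airybi(5^(2/3)*b/5), b)


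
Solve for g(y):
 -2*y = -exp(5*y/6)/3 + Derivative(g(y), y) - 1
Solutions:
 g(y) = C1 - y^2 + y + 2*exp(5*y/6)/5


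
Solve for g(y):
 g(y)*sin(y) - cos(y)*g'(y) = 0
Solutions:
 g(y) = C1/cos(y)


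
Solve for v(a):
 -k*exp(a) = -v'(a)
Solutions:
 v(a) = C1 + k*exp(a)


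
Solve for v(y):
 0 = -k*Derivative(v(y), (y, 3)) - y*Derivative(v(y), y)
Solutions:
 v(y) = C1 + Integral(C2*airyai(y*(-1/k)^(1/3)) + C3*airybi(y*(-1/k)^(1/3)), y)


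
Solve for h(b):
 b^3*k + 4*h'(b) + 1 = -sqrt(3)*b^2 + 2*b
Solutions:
 h(b) = C1 - b^4*k/16 - sqrt(3)*b^3/12 + b^2/4 - b/4


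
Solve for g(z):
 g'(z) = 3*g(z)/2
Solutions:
 g(z) = C1*exp(3*z/2)


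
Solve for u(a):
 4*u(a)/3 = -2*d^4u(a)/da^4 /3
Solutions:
 u(a) = (C1*sin(2^(3/4)*a/2) + C2*cos(2^(3/4)*a/2))*exp(-2^(3/4)*a/2) + (C3*sin(2^(3/4)*a/2) + C4*cos(2^(3/4)*a/2))*exp(2^(3/4)*a/2)


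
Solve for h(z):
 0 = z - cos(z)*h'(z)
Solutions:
 h(z) = C1 + Integral(z/cos(z), z)


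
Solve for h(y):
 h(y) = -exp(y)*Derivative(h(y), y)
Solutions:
 h(y) = C1*exp(exp(-y))


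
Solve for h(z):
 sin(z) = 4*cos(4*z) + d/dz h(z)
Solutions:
 h(z) = C1 - sin(4*z) - cos(z)


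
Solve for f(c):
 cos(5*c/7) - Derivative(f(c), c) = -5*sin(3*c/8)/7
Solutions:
 f(c) = C1 + 7*sin(5*c/7)/5 - 40*cos(3*c/8)/21


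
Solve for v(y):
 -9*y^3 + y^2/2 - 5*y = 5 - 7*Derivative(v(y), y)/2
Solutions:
 v(y) = C1 + 9*y^4/14 - y^3/21 + 5*y^2/7 + 10*y/7


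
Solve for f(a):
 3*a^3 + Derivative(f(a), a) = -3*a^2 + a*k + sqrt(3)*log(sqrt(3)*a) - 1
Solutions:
 f(a) = C1 - 3*a^4/4 - a^3 + a^2*k/2 + sqrt(3)*a*log(a) - sqrt(3)*a - a + sqrt(3)*a*log(3)/2


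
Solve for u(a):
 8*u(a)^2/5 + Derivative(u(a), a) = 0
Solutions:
 u(a) = 5/(C1 + 8*a)


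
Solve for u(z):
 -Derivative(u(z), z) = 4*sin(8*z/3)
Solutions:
 u(z) = C1 + 3*cos(8*z/3)/2


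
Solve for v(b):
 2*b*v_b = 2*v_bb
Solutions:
 v(b) = C1 + C2*erfi(sqrt(2)*b/2)


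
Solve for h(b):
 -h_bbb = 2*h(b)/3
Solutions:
 h(b) = C3*exp(-2^(1/3)*3^(2/3)*b/3) + (C1*sin(2^(1/3)*3^(1/6)*b/2) + C2*cos(2^(1/3)*3^(1/6)*b/2))*exp(2^(1/3)*3^(2/3)*b/6)


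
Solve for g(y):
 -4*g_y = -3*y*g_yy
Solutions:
 g(y) = C1 + C2*y^(7/3)


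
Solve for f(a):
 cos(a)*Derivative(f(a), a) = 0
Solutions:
 f(a) = C1


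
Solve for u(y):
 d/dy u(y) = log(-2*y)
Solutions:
 u(y) = C1 + y*log(-y) + y*(-1 + log(2))


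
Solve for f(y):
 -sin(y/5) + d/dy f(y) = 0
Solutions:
 f(y) = C1 - 5*cos(y/5)


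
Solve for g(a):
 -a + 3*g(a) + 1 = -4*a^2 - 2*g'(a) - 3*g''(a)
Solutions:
 g(a) = -4*a^2/3 + 19*a/9 + (C1*sin(2*sqrt(2)*a/3) + C2*cos(2*sqrt(2)*a/3))*exp(-a/3) + 25/27


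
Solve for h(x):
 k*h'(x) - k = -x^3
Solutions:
 h(x) = C1 + x - x^4/(4*k)


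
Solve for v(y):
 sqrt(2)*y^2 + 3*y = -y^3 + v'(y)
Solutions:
 v(y) = C1 + y^4/4 + sqrt(2)*y^3/3 + 3*y^2/2


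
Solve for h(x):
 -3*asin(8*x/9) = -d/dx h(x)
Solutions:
 h(x) = C1 + 3*x*asin(8*x/9) + 3*sqrt(81 - 64*x^2)/8


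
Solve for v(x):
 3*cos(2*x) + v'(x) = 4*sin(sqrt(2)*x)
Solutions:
 v(x) = C1 - 3*sin(2*x)/2 - 2*sqrt(2)*cos(sqrt(2)*x)


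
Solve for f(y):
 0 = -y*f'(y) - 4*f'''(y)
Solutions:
 f(y) = C1 + Integral(C2*airyai(-2^(1/3)*y/2) + C3*airybi(-2^(1/3)*y/2), y)


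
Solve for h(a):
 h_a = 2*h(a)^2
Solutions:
 h(a) = -1/(C1 + 2*a)


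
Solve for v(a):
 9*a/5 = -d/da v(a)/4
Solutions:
 v(a) = C1 - 18*a^2/5


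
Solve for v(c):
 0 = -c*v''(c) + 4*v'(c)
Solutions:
 v(c) = C1 + C2*c^5


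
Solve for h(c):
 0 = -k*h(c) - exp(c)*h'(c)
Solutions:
 h(c) = C1*exp(k*exp(-c))


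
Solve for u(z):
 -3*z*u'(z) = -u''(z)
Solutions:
 u(z) = C1 + C2*erfi(sqrt(6)*z/2)


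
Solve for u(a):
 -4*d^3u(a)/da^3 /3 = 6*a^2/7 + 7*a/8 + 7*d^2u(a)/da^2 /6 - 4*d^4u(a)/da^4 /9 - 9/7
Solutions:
 u(a) = C1 + C2*a + C3*exp(a*(6 - sqrt(78))/4) + C4*exp(a*(6 + sqrt(78))/4) - 3*a^4/49 + 425*a^3/2744 - 624*a^2/2401


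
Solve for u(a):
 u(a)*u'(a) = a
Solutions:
 u(a) = -sqrt(C1 + a^2)
 u(a) = sqrt(C1 + a^2)


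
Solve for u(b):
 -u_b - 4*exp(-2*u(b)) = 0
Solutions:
 u(b) = log(-sqrt(C1 - 8*b))
 u(b) = log(C1 - 8*b)/2


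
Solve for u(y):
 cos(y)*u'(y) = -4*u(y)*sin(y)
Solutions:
 u(y) = C1*cos(y)^4


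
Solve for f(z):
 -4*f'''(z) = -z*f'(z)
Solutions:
 f(z) = C1 + Integral(C2*airyai(2^(1/3)*z/2) + C3*airybi(2^(1/3)*z/2), z)


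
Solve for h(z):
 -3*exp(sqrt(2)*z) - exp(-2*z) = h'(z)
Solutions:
 h(z) = C1 - 3*sqrt(2)*exp(sqrt(2)*z)/2 + exp(-2*z)/2


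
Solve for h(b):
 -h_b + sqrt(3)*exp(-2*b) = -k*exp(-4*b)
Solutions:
 h(b) = C1 - k*exp(-4*b)/4 - sqrt(3)*exp(-2*b)/2


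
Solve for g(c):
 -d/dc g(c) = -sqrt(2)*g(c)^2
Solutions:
 g(c) = -1/(C1 + sqrt(2)*c)


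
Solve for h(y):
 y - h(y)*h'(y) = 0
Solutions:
 h(y) = -sqrt(C1 + y^2)
 h(y) = sqrt(C1 + y^2)


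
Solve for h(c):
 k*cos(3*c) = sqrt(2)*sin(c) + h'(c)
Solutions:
 h(c) = C1 + k*sin(3*c)/3 + sqrt(2)*cos(c)


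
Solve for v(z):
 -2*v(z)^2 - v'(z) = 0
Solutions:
 v(z) = 1/(C1 + 2*z)


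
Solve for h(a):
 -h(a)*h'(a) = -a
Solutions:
 h(a) = -sqrt(C1 + a^2)
 h(a) = sqrt(C1 + a^2)


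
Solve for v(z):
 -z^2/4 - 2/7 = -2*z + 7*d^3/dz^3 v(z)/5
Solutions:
 v(z) = C1 + C2*z + C3*z^2 - z^5/336 + 5*z^4/84 - 5*z^3/147


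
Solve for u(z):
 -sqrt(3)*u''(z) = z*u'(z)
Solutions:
 u(z) = C1 + C2*erf(sqrt(2)*3^(3/4)*z/6)


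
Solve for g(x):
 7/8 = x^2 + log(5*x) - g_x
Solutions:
 g(x) = C1 + x^3/3 + x*log(x) - 15*x/8 + x*log(5)


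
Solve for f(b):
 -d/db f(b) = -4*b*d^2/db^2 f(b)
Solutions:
 f(b) = C1 + C2*b^(5/4)


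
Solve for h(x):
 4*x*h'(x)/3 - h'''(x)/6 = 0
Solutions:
 h(x) = C1 + Integral(C2*airyai(2*x) + C3*airybi(2*x), x)


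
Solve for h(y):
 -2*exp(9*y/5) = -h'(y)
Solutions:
 h(y) = C1 + 10*exp(9*y/5)/9


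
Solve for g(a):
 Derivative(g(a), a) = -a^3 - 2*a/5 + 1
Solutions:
 g(a) = C1 - a^4/4 - a^2/5 + a


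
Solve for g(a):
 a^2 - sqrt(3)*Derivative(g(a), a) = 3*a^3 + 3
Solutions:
 g(a) = C1 - sqrt(3)*a^4/4 + sqrt(3)*a^3/9 - sqrt(3)*a


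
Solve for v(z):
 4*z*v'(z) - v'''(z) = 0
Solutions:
 v(z) = C1 + Integral(C2*airyai(2^(2/3)*z) + C3*airybi(2^(2/3)*z), z)


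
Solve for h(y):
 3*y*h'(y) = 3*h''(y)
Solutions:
 h(y) = C1 + C2*erfi(sqrt(2)*y/2)


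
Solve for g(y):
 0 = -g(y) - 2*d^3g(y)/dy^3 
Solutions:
 g(y) = C3*exp(-2^(2/3)*y/2) + (C1*sin(2^(2/3)*sqrt(3)*y/4) + C2*cos(2^(2/3)*sqrt(3)*y/4))*exp(2^(2/3)*y/4)


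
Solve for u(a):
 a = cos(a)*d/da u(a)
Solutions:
 u(a) = C1 + Integral(a/cos(a), a)


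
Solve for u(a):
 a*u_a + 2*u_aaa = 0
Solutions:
 u(a) = C1 + Integral(C2*airyai(-2^(2/3)*a/2) + C3*airybi(-2^(2/3)*a/2), a)


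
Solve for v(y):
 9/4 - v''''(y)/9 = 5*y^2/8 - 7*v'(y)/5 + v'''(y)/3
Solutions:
 v(y) = C1 + C2*exp(-y*(10^(1/3)/(2*(3*sqrt(301) + 53)^(1/3)) + 1 + 10^(2/3)*(3*sqrt(301) + 53)^(1/3)/20))*sin(10^(1/3)*sqrt(3)*y*(-10^(1/3)*(3*sqrt(301) + 53)^(1/3) + 10/(3*sqrt(301) + 53)^(1/3))/20) + C3*exp(-y*(10^(1/3)/(2*(3*sqrt(301) + 53)^(1/3)) + 1 + 10^(2/3)*(3*sqrt(301) + 53)^(1/3)/20))*cos(10^(1/3)*sqrt(3)*y*(-10^(1/3)*(3*sqrt(301) + 53)^(1/3) + 10/(3*sqrt(301) + 53)^(1/3))/20) + C4*exp(y*(-1 + 10^(1/3)/(3*sqrt(301) + 53)^(1/3) + 10^(2/3)*(3*sqrt(301) + 53)^(1/3)/10)) + 25*y^3/168 - 205*y/147


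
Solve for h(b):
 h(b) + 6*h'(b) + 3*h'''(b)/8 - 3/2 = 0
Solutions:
 h(b) = C1*exp(6^(1/3)*b*(-8*3^(1/3)/(3 + sqrt(777))^(1/3) + 2^(1/3)*(3 + sqrt(777))^(1/3))/6)*sin(2^(1/3)*3^(1/6)*b*(4/(3 + sqrt(777))^(1/3) + 2^(1/3)*3^(2/3)*(3 + sqrt(777))^(1/3)/6)) + C2*exp(6^(1/3)*b*(-8*3^(1/3)/(3 + sqrt(777))^(1/3) + 2^(1/3)*(3 + sqrt(777))^(1/3))/6)*cos(2^(1/3)*3^(1/6)*b*(4/(3 + sqrt(777))^(1/3) + 2^(1/3)*3^(2/3)*(3 + sqrt(777))^(1/3)/6)) + C3*exp(-6^(1/3)*b*(-8*3^(1/3)/(3 + sqrt(777))^(1/3) + 2^(1/3)*(3 + sqrt(777))^(1/3))/3) + 3/2


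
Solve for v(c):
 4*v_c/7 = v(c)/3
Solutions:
 v(c) = C1*exp(7*c/12)


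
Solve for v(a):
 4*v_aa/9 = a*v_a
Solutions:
 v(a) = C1 + C2*erfi(3*sqrt(2)*a/4)


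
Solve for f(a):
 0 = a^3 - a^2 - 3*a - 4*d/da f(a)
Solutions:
 f(a) = C1 + a^4/16 - a^3/12 - 3*a^2/8


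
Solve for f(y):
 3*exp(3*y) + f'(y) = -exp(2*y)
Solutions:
 f(y) = C1 - exp(3*y) - exp(2*y)/2


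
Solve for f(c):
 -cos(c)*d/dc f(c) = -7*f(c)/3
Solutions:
 f(c) = C1*(sin(c) + 1)^(7/6)/(sin(c) - 1)^(7/6)


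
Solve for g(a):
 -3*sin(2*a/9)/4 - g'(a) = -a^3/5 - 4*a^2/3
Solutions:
 g(a) = C1 + a^4/20 + 4*a^3/9 + 27*cos(2*a/9)/8


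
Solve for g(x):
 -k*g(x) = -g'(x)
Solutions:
 g(x) = C1*exp(k*x)


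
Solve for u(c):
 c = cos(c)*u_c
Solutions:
 u(c) = C1 + Integral(c/cos(c), c)


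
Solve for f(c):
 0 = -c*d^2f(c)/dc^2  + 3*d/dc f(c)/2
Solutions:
 f(c) = C1 + C2*c^(5/2)


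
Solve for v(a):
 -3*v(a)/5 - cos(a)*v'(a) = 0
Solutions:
 v(a) = C1*(sin(a) - 1)^(3/10)/(sin(a) + 1)^(3/10)


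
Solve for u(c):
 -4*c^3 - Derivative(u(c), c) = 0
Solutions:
 u(c) = C1 - c^4


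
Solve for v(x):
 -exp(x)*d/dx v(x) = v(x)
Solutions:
 v(x) = C1*exp(exp(-x))


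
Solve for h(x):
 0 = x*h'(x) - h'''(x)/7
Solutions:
 h(x) = C1 + Integral(C2*airyai(7^(1/3)*x) + C3*airybi(7^(1/3)*x), x)


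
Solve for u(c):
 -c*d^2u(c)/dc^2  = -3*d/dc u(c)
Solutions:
 u(c) = C1 + C2*c^4


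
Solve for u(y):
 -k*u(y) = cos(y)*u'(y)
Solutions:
 u(y) = C1*exp(k*(log(sin(y) - 1) - log(sin(y) + 1))/2)


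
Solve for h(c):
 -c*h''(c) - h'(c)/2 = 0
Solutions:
 h(c) = C1 + C2*sqrt(c)


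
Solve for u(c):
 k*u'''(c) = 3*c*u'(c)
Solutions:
 u(c) = C1 + Integral(C2*airyai(3^(1/3)*c*(1/k)^(1/3)) + C3*airybi(3^(1/3)*c*(1/k)^(1/3)), c)


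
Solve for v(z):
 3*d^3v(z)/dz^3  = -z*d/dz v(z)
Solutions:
 v(z) = C1 + Integral(C2*airyai(-3^(2/3)*z/3) + C3*airybi(-3^(2/3)*z/3), z)


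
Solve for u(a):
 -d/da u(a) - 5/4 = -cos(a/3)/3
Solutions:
 u(a) = C1 - 5*a/4 + sin(a/3)


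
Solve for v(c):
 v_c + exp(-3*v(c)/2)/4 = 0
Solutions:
 v(c) = 2*log(C1 - 3*c/8)/3
 v(c) = 2*log((-3^(1/3) - 3^(5/6)*I)*(C1 - c)^(1/3)/4)
 v(c) = 2*log((-3^(1/3) + 3^(5/6)*I)*(C1 - c)^(1/3)/4)


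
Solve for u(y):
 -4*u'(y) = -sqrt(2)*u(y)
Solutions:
 u(y) = C1*exp(sqrt(2)*y/4)


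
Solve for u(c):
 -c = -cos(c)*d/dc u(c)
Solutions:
 u(c) = C1 + Integral(c/cos(c), c)


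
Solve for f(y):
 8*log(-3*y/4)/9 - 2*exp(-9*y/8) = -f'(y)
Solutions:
 f(y) = C1 - 8*y*log(-y)/9 + 8*y*(-log(3) + 1 + 2*log(2))/9 - 16*exp(-9*y/8)/9


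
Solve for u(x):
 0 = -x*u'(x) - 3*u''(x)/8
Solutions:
 u(x) = C1 + C2*erf(2*sqrt(3)*x/3)


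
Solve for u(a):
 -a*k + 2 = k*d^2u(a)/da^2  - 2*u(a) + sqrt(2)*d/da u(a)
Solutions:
 u(a) = C1*exp(sqrt(2)*a*(sqrt(4*k + 1) - 1)/(2*k)) + C2*exp(-sqrt(2)*a*(sqrt(4*k + 1) + 1)/(2*k)) + a*k/2 + sqrt(2)*k/4 - 1


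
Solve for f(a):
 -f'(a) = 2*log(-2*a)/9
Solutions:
 f(a) = C1 - 2*a*log(-a)/9 + 2*a*(1 - log(2))/9


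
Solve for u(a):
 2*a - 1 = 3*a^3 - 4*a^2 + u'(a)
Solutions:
 u(a) = C1 - 3*a^4/4 + 4*a^3/3 + a^2 - a


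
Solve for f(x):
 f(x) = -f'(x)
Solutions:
 f(x) = C1*exp(-x)


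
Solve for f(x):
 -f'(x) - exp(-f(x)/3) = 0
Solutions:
 f(x) = 3*log(C1 - x/3)


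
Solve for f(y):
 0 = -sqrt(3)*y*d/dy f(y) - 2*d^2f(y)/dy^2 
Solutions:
 f(y) = C1 + C2*erf(3^(1/4)*y/2)


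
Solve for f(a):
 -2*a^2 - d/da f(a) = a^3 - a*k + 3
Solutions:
 f(a) = C1 - a^4/4 - 2*a^3/3 + a^2*k/2 - 3*a


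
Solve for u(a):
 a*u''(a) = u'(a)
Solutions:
 u(a) = C1 + C2*a^2


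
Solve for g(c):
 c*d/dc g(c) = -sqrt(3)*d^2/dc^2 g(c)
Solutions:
 g(c) = C1 + C2*erf(sqrt(2)*3^(3/4)*c/6)


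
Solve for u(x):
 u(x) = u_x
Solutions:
 u(x) = C1*exp(x)


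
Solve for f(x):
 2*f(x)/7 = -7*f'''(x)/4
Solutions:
 f(x) = C3*exp(-2*7^(1/3)*x/7) + (C1*sin(sqrt(3)*7^(1/3)*x/7) + C2*cos(sqrt(3)*7^(1/3)*x/7))*exp(7^(1/3)*x/7)


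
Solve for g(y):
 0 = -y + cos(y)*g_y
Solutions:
 g(y) = C1 + Integral(y/cos(y), y)


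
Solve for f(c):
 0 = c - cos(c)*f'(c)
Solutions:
 f(c) = C1 + Integral(c/cos(c), c)


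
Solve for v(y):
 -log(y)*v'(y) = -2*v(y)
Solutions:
 v(y) = C1*exp(2*li(y))


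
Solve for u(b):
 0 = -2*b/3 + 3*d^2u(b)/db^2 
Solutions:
 u(b) = C1 + C2*b + b^3/27


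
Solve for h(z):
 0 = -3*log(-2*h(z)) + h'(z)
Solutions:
 -Integral(1/(log(-_y) + log(2)), (_y, h(z)))/3 = C1 - z


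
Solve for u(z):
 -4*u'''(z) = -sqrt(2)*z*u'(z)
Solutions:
 u(z) = C1 + Integral(C2*airyai(sqrt(2)*z/2) + C3*airybi(sqrt(2)*z/2), z)


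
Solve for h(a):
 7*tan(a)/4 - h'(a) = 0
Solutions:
 h(a) = C1 - 7*log(cos(a))/4


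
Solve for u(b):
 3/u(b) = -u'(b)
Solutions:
 u(b) = -sqrt(C1 - 6*b)
 u(b) = sqrt(C1 - 6*b)


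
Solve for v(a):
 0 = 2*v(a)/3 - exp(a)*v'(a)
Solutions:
 v(a) = C1*exp(-2*exp(-a)/3)


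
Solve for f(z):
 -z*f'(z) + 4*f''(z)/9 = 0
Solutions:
 f(z) = C1 + C2*erfi(3*sqrt(2)*z/4)


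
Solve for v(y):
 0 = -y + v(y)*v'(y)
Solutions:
 v(y) = -sqrt(C1 + y^2)
 v(y) = sqrt(C1 + y^2)


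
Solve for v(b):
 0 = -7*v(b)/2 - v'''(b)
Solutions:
 v(b) = C3*exp(-2^(2/3)*7^(1/3)*b/2) + (C1*sin(2^(2/3)*sqrt(3)*7^(1/3)*b/4) + C2*cos(2^(2/3)*sqrt(3)*7^(1/3)*b/4))*exp(2^(2/3)*7^(1/3)*b/4)


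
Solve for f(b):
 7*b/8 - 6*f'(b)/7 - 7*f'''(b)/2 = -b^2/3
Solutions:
 f(b) = C1 + C2*sin(2*sqrt(3)*b/7) + C3*cos(2*sqrt(3)*b/7) + 7*b^3/54 + 49*b^2/96 - 343*b/108


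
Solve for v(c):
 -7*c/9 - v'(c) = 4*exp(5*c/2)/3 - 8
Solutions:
 v(c) = C1 - 7*c^2/18 + 8*c - 8*exp(5*c/2)/15


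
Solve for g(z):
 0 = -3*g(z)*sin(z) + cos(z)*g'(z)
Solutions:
 g(z) = C1/cos(z)^3


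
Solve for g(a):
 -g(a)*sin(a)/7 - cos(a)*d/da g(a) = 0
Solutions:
 g(a) = C1*cos(a)^(1/7)


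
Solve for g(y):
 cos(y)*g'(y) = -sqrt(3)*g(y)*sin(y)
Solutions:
 g(y) = C1*cos(y)^(sqrt(3))


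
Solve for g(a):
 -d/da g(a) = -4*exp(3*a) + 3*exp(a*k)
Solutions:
 g(a) = C1 + 4*exp(3*a)/3 - 3*exp(a*k)/k


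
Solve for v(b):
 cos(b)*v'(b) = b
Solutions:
 v(b) = C1 + Integral(b/cos(b), b)


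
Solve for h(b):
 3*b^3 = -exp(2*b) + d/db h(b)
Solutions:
 h(b) = C1 + 3*b^4/4 + exp(2*b)/2


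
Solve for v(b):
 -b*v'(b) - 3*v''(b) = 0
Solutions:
 v(b) = C1 + C2*erf(sqrt(6)*b/6)


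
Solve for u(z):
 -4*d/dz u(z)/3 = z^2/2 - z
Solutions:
 u(z) = C1 - z^3/8 + 3*z^2/8


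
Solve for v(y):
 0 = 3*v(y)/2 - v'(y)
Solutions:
 v(y) = C1*exp(3*y/2)


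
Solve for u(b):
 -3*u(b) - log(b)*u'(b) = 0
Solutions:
 u(b) = C1*exp(-3*li(b))


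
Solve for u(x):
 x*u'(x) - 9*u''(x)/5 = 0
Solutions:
 u(x) = C1 + C2*erfi(sqrt(10)*x/6)


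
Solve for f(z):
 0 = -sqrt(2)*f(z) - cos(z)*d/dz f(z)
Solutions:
 f(z) = C1*(sin(z) - 1)^(sqrt(2)/2)/(sin(z) + 1)^(sqrt(2)/2)


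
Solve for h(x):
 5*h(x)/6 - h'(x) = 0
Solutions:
 h(x) = C1*exp(5*x/6)


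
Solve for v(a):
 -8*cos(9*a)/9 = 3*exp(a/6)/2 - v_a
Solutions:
 v(a) = C1 + 9*exp(a/6) + 8*sin(9*a)/81


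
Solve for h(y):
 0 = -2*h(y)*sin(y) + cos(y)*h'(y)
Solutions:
 h(y) = C1/cos(y)^2


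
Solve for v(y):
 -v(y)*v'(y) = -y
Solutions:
 v(y) = -sqrt(C1 + y^2)
 v(y) = sqrt(C1 + y^2)


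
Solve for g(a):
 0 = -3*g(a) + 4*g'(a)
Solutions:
 g(a) = C1*exp(3*a/4)


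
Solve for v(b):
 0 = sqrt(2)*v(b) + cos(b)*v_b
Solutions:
 v(b) = C1*(sin(b) - 1)^(sqrt(2)/2)/(sin(b) + 1)^(sqrt(2)/2)


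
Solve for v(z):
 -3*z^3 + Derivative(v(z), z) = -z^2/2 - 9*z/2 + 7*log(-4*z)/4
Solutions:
 v(z) = C1 + 3*z^4/4 - z^3/6 - 9*z^2/4 + 7*z*log(-z)/4 + 7*z*(-1 + 2*log(2))/4


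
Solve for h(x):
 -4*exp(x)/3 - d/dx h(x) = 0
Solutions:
 h(x) = C1 - 4*exp(x)/3


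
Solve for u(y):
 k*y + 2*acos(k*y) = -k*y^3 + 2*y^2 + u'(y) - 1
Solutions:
 u(y) = C1 + k*y^4/4 + k*y^2/2 - 2*y^3/3 + y + 2*Piecewise((y*acos(k*y) - sqrt(-k^2*y^2 + 1)/k, Ne(k, 0)), (pi*y/2, True))


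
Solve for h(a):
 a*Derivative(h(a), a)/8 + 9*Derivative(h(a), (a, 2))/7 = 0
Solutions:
 h(a) = C1 + C2*erf(sqrt(7)*a/12)


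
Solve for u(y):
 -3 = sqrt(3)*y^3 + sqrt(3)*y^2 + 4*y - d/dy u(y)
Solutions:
 u(y) = C1 + sqrt(3)*y^4/4 + sqrt(3)*y^3/3 + 2*y^2 + 3*y


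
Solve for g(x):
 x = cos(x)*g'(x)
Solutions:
 g(x) = C1 + Integral(x/cos(x), x)


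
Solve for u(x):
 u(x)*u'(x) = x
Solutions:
 u(x) = -sqrt(C1 + x^2)
 u(x) = sqrt(C1 + x^2)


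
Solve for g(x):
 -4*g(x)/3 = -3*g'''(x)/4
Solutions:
 g(x) = C3*exp(2*6^(1/3)*x/3) + (C1*sin(2^(1/3)*3^(5/6)*x/3) + C2*cos(2^(1/3)*3^(5/6)*x/3))*exp(-6^(1/3)*x/3)


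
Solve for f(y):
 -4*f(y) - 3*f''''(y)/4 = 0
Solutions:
 f(y) = (C1*sin(sqrt(2)*3^(3/4)*y/3) + C2*cos(sqrt(2)*3^(3/4)*y/3))*exp(-sqrt(2)*3^(3/4)*y/3) + (C3*sin(sqrt(2)*3^(3/4)*y/3) + C4*cos(sqrt(2)*3^(3/4)*y/3))*exp(sqrt(2)*3^(3/4)*y/3)


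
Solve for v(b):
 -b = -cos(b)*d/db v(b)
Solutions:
 v(b) = C1 + Integral(b/cos(b), b)


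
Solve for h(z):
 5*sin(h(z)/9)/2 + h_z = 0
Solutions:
 5*z/2 + 9*log(cos(h(z)/9) - 1)/2 - 9*log(cos(h(z)/9) + 1)/2 = C1


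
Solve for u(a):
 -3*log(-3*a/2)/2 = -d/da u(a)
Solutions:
 u(a) = C1 + 3*a*log(-a)/2 + 3*a*(-1 - log(2) + log(3))/2


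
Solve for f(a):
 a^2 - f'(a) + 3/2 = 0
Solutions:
 f(a) = C1 + a^3/3 + 3*a/2


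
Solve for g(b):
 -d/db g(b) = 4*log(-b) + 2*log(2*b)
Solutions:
 g(b) = C1 - 6*b*log(b) + 2*b*(-log(2) + 3 - 2*I*pi)


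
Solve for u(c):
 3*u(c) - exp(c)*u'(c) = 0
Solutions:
 u(c) = C1*exp(-3*exp(-c))


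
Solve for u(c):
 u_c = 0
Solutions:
 u(c) = C1


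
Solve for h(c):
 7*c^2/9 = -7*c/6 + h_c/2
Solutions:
 h(c) = C1 + 14*c^3/27 + 7*c^2/6


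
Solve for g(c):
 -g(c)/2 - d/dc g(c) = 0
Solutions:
 g(c) = C1*exp(-c/2)


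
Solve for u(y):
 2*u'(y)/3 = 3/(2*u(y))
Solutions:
 u(y) = -sqrt(C1 + 18*y)/2
 u(y) = sqrt(C1 + 18*y)/2


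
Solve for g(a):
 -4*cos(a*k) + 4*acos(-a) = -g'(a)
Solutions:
 g(a) = C1 - 4*a*acos(-a) - 4*sqrt(1 - a^2) + 4*Piecewise((sin(a*k)/k, Ne(k, 0)), (a, True))


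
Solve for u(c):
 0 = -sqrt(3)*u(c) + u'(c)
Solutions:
 u(c) = C1*exp(sqrt(3)*c)


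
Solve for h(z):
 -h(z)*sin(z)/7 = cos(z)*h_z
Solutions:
 h(z) = C1*cos(z)^(1/7)


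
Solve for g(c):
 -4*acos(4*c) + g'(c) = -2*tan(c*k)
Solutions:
 g(c) = C1 + 4*c*acos(4*c) - sqrt(1 - 16*c^2) - 2*Piecewise((-log(cos(c*k))/k, Ne(k, 0)), (0, True))


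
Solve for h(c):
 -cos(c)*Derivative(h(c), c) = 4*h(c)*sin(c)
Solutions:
 h(c) = C1*cos(c)^4


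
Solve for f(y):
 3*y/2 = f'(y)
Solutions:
 f(y) = C1 + 3*y^2/4


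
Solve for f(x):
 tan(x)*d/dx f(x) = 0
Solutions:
 f(x) = C1


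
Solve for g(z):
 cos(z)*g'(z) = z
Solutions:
 g(z) = C1 + Integral(z/cos(z), z)


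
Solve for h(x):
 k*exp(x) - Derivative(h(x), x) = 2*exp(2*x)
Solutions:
 h(x) = C1 + k*exp(x) - exp(2*x)


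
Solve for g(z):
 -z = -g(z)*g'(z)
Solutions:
 g(z) = -sqrt(C1 + z^2)
 g(z) = sqrt(C1 + z^2)


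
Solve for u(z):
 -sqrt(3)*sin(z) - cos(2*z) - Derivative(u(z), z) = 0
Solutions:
 u(z) = C1 - sin(2*z)/2 + sqrt(3)*cos(z)


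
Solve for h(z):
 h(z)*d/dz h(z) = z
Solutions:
 h(z) = -sqrt(C1 + z^2)
 h(z) = sqrt(C1 + z^2)


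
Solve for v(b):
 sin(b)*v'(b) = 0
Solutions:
 v(b) = C1


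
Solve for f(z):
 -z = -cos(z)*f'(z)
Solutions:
 f(z) = C1 + Integral(z/cos(z), z)


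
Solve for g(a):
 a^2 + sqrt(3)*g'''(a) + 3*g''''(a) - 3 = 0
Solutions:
 g(a) = C1 + C2*a + C3*a^2 + C4*exp(-sqrt(3)*a/3) - sqrt(3)*a^5/180 + a^4/12 - sqrt(3)*a^3/6


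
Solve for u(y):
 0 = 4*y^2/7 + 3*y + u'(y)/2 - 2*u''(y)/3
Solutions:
 u(y) = C1 + C2*exp(3*y/4) - 8*y^3/21 - 95*y^2/21 - 760*y/63


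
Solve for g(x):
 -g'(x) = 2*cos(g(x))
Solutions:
 g(x) = pi - asin((C1 + exp(4*x))/(C1 - exp(4*x)))
 g(x) = asin((C1 + exp(4*x))/(C1 - exp(4*x)))


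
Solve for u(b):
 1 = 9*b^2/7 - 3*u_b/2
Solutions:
 u(b) = C1 + 2*b^3/7 - 2*b/3


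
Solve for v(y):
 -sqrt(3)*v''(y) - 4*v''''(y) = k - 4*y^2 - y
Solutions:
 v(y) = C1 + C2*y + C3*sin(3^(1/4)*y/2) + C4*cos(3^(1/4)*y/2) + sqrt(3)*y^4/9 + sqrt(3)*y^3/18 + y^2*(-sqrt(3)*k - 32)/6


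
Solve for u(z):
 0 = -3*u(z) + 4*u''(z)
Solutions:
 u(z) = C1*exp(-sqrt(3)*z/2) + C2*exp(sqrt(3)*z/2)


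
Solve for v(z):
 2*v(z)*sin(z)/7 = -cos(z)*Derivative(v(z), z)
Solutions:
 v(z) = C1*cos(z)^(2/7)


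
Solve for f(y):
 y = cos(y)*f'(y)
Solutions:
 f(y) = C1 + Integral(y/cos(y), y)


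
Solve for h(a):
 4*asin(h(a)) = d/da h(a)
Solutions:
 Integral(1/asin(_y), (_y, h(a))) = C1 + 4*a


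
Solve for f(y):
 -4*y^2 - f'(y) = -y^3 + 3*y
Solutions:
 f(y) = C1 + y^4/4 - 4*y^3/3 - 3*y^2/2


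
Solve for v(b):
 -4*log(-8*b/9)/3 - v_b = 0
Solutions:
 v(b) = C1 - 4*b*log(-b)/3 + b*(-4*log(2) + 4/3 + 8*log(3)/3)


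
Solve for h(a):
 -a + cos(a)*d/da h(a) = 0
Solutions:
 h(a) = C1 + Integral(a/cos(a), a)


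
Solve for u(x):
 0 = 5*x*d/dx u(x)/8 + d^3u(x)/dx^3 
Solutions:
 u(x) = C1 + Integral(C2*airyai(-5^(1/3)*x/2) + C3*airybi(-5^(1/3)*x/2), x)


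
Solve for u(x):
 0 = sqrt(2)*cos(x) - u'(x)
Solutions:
 u(x) = C1 + sqrt(2)*sin(x)


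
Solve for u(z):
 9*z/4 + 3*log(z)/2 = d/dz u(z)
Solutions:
 u(z) = C1 + 9*z^2/8 + 3*z*log(z)/2 - 3*z/2


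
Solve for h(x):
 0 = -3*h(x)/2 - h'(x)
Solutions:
 h(x) = C1*exp(-3*x/2)


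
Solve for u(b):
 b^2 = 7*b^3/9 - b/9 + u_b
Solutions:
 u(b) = C1 - 7*b^4/36 + b^3/3 + b^2/18


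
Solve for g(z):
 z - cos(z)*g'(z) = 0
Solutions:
 g(z) = C1 + Integral(z/cos(z), z)


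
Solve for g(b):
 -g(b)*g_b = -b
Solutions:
 g(b) = -sqrt(C1 + b^2)
 g(b) = sqrt(C1 + b^2)


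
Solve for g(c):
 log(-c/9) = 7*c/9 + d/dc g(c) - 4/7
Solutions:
 g(c) = C1 - 7*c^2/18 + c*log(-c) + c*(-2*log(3) - 3/7)


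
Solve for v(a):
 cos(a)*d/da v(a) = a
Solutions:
 v(a) = C1 + Integral(a/cos(a), a)


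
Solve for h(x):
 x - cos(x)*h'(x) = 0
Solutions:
 h(x) = C1 + Integral(x/cos(x), x)


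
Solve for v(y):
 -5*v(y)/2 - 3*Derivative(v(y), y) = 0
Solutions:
 v(y) = C1*exp(-5*y/6)


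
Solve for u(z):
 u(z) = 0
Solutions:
 u(z) = 0


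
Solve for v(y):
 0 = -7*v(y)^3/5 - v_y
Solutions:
 v(y) = -sqrt(10)*sqrt(-1/(C1 - 7*y))/2
 v(y) = sqrt(10)*sqrt(-1/(C1 - 7*y))/2


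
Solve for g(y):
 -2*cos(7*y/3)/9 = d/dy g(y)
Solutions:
 g(y) = C1 - 2*sin(7*y/3)/21


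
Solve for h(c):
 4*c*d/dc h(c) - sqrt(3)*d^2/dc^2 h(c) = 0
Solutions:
 h(c) = C1 + C2*erfi(sqrt(2)*3^(3/4)*c/3)


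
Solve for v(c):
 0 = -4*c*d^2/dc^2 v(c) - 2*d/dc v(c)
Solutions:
 v(c) = C1 + C2*sqrt(c)


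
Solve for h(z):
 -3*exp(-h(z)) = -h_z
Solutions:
 h(z) = log(C1 + 3*z)


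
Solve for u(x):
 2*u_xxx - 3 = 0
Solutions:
 u(x) = C1 + C2*x + C3*x^2 + x^3/4


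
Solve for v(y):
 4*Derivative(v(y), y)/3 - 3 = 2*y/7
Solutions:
 v(y) = C1 + 3*y^2/28 + 9*y/4


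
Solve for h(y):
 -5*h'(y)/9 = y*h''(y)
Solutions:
 h(y) = C1 + C2*y^(4/9)


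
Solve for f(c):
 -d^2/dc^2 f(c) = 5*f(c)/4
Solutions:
 f(c) = C1*sin(sqrt(5)*c/2) + C2*cos(sqrt(5)*c/2)


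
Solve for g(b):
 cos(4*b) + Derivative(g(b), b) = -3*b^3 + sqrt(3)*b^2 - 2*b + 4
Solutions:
 g(b) = C1 - 3*b^4/4 + sqrt(3)*b^3/3 - b^2 + 4*b - sin(4*b)/4


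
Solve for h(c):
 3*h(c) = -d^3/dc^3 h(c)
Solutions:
 h(c) = C3*exp(-3^(1/3)*c) + (C1*sin(3^(5/6)*c/2) + C2*cos(3^(5/6)*c/2))*exp(3^(1/3)*c/2)


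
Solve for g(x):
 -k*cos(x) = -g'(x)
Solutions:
 g(x) = C1 + k*sin(x)


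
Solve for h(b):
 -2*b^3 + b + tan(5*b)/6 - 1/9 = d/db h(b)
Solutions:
 h(b) = C1 - b^4/2 + b^2/2 - b/9 - log(cos(5*b))/30


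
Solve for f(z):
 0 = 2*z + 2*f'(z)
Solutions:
 f(z) = C1 - z^2/2


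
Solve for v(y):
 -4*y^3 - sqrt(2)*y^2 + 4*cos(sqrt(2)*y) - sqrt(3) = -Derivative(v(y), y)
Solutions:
 v(y) = C1 + y^4 + sqrt(2)*y^3/3 + sqrt(3)*y - 2*sqrt(2)*sin(sqrt(2)*y)


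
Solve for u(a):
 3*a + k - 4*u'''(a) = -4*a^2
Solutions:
 u(a) = C1 + C2*a + C3*a^2 + a^5/60 + a^4/32 + a^3*k/24


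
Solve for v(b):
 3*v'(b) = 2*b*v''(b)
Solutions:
 v(b) = C1 + C2*b^(5/2)


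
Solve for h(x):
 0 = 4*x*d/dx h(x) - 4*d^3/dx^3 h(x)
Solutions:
 h(x) = C1 + Integral(C2*airyai(x) + C3*airybi(x), x)


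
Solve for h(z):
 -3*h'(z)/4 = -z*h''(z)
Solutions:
 h(z) = C1 + C2*z^(7/4)


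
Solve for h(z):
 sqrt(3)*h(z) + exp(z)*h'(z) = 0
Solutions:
 h(z) = C1*exp(sqrt(3)*exp(-z))


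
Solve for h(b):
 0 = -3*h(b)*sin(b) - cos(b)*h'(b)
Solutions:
 h(b) = C1*cos(b)^3


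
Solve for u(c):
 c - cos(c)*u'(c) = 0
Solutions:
 u(c) = C1 + Integral(c/cos(c), c)


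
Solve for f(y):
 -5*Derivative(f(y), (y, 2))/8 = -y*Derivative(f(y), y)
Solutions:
 f(y) = C1 + C2*erfi(2*sqrt(5)*y/5)


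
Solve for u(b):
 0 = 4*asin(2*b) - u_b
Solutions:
 u(b) = C1 + 4*b*asin(2*b) + 2*sqrt(1 - 4*b^2)


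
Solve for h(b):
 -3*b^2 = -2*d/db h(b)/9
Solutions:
 h(b) = C1 + 9*b^3/2


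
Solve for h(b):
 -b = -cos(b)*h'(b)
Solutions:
 h(b) = C1 + Integral(b/cos(b), b)


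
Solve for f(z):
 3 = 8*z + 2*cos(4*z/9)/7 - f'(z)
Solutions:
 f(z) = C1 + 4*z^2 - 3*z + 9*sin(4*z/9)/14


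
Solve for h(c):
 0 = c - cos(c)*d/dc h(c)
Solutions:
 h(c) = C1 + Integral(c/cos(c), c)


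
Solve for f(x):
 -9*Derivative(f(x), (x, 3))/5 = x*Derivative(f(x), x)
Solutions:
 f(x) = C1 + Integral(C2*airyai(-15^(1/3)*x/3) + C3*airybi(-15^(1/3)*x/3), x)


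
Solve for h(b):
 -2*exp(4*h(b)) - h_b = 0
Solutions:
 h(b) = log(-I*(1/(C1 + 8*b))^(1/4))
 h(b) = log(I*(1/(C1 + 8*b))^(1/4))
 h(b) = log(-(1/(C1 + 8*b))^(1/4))
 h(b) = log(1/(C1 + 8*b))/4


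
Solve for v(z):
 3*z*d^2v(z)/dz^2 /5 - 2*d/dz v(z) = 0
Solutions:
 v(z) = C1 + C2*z^(13/3)


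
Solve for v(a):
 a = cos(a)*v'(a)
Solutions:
 v(a) = C1 + Integral(a/cos(a), a)


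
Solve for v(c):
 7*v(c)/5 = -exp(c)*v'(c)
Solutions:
 v(c) = C1*exp(7*exp(-c)/5)


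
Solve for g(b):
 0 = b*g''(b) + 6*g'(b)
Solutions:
 g(b) = C1 + C2/b^5


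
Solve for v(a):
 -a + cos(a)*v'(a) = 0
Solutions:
 v(a) = C1 + Integral(a/cos(a), a)


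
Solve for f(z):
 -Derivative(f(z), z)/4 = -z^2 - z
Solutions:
 f(z) = C1 + 4*z^3/3 + 2*z^2


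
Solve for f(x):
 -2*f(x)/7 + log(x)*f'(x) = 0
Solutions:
 f(x) = C1*exp(2*li(x)/7)


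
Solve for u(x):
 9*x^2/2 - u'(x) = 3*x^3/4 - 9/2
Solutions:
 u(x) = C1 - 3*x^4/16 + 3*x^3/2 + 9*x/2


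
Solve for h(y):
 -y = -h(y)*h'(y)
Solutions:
 h(y) = -sqrt(C1 + y^2)
 h(y) = sqrt(C1 + y^2)


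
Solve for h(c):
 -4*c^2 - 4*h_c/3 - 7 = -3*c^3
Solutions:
 h(c) = C1 + 9*c^4/16 - c^3 - 21*c/4


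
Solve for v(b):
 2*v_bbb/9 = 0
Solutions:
 v(b) = C1 + C2*b + C3*b^2


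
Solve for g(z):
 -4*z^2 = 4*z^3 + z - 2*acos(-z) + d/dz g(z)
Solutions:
 g(z) = C1 - z^4 - 4*z^3/3 - z^2/2 + 2*z*acos(-z) + 2*sqrt(1 - z^2)


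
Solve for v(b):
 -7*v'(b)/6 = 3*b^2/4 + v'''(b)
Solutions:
 v(b) = C1 + C2*sin(sqrt(42)*b/6) + C3*cos(sqrt(42)*b/6) - 3*b^3/14 + 54*b/49


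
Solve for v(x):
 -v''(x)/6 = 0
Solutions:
 v(x) = C1 + C2*x


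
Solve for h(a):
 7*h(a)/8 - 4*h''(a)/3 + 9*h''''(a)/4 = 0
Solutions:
 h(a) = (C1*sin(2^(3/4)*sqrt(3)*7^(1/4)*a*sin(atan(sqrt(878)/16)/2)/6) + C2*cos(2^(3/4)*sqrt(3)*7^(1/4)*a*sin(atan(sqrt(878)/16)/2)/6))*exp(-2^(3/4)*sqrt(3)*7^(1/4)*a*cos(atan(sqrt(878)/16)/2)/6) + (C3*sin(2^(3/4)*sqrt(3)*7^(1/4)*a*sin(atan(sqrt(878)/16)/2)/6) + C4*cos(2^(3/4)*sqrt(3)*7^(1/4)*a*sin(atan(sqrt(878)/16)/2)/6))*exp(2^(3/4)*sqrt(3)*7^(1/4)*a*cos(atan(sqrt(878)/16)/2)/6)


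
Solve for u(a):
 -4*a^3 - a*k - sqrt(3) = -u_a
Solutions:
 u(a) = C1 + a^4 + a^2*k/2 + sqrt(3)*a


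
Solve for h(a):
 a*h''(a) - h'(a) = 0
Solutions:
 h(a) = C1 + C2*a^2


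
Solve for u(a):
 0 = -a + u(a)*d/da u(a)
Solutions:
 u(a) = -sqrt(C1 + a^2)
 u(a) = sqrt(C1 + a^2)


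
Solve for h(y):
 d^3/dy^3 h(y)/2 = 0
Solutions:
 h(y) = C1 + C2*y + C3*y^2


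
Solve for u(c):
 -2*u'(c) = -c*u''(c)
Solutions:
 u(c) = C1 + C2*c^3


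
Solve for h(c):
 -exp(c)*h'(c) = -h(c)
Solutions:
 h(c) = C1*exp(-exp(-c))


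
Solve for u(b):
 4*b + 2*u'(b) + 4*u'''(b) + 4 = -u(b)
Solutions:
 u(b) = C1*exp(-3^(1/3)*b*(-(9 + sqrt(105))^(1/3) + 2*3^(1/3)/(9 + sqrt(105))^(1/3))/12)*sin(3^(1/6)*b*(6/(9 + sqrt(105))^(1/3) + 3^(2/3)*(9 + sqrt(105))^(1/3))/12) + C2*exp(-3^(1/3)*b*(-(9 + sqrt(105))^(1/3) + 2*3^(1/3)/(9 + sqrt(105))^(1/3))/12)*cos(3^(1/6)*b*(6/(9 + sqrt(105))^(1/3) + 3^(2/3)*(9 + sqrt(105))^(1/3))/12) + C3*exp(3^(1/3)*b*(-(9 + sqrt(105))^(1/3) + 2*3^(1/3)/(9 + sqrt(105))^(1/3))/6) - 4*b + 4


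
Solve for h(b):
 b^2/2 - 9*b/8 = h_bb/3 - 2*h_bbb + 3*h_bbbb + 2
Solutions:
 h(b) = C1 + C4*exp(b/3) + b^4/8 + 39*b^3/16 + 219*b^2/8 + b*(C2 + C3*exp(b)^(1/3))


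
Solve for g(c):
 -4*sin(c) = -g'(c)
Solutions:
 g(c) = C1 - 4*cos(c)


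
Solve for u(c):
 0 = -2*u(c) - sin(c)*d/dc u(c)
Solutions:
 u(c) = C1*(cos(c) + 1)/(cos(c) - 1)


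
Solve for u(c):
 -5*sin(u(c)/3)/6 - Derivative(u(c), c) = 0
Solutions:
 5*c/6 + 3*log(cos(u(c)/3) - 1)/2 - 3*log(cos(u(c)/3) + 1)/2 = C1


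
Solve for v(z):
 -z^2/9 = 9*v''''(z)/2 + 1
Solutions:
 v(z) = C1 + C2*z + C3*z^2 + C4*z^3 - z^6/14580 - z^4/108


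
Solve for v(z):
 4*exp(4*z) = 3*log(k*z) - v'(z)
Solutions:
 v(z) = C1 + 3*z*log(k*z) - 3*z - exp(4*z)


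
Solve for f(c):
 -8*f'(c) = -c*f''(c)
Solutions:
 f(c) = C1 + C2*c^9


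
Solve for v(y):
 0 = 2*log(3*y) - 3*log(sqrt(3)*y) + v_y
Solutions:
 v(y) = C1 + y*log(y) - y - y*log(3)/2


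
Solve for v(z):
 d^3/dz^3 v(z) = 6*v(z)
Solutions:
 v(z) = C3*exp(6^(1/3)*z) + (C1*sin(2^(1/3)*3^(5/6)*z/2) + C2*cos(2^(1/3)*3^(5/6)*z/2))*exp(-6^(1/3)*z/2)


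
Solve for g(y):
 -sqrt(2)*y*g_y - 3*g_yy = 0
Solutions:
 g(y) = C1 + C2*erf(2^(3/4)*sqrt(3)*y/6)


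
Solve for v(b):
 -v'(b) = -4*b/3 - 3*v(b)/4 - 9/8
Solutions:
 v(b) = C1*exp(3*b/4) - 16*b/9 - 209/54


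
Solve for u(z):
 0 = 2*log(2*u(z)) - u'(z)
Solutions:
 -Integral(1/(log(_y) + log(2)), (_y, u(z)))/2 = C1 - z


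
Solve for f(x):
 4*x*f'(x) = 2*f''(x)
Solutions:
 f(x) = C1 + C2*erfi(x)


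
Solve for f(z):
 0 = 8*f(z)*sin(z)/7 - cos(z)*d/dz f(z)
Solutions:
 f(z) = C1/cos(z)^(8/7)


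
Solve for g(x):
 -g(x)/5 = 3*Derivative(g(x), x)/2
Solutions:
 g(x) = C1*exp(-2*x/15)


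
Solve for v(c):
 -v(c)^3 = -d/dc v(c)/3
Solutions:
 v(c) = -sqrt(2)*sqrt(-1/(C1 + 3*c))/2
 v(c) = sqrt(2)*sqrt(-1/(C1 + 3*c))/2


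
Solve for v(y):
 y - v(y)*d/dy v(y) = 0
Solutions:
 v(y) = -sqrt(C1 + y^2)
 v(y) = sqrt(C1 + y^2)


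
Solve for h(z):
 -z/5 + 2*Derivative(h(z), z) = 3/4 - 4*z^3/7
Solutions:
 h(z) = C1 - z^4/14 + z^2/20 + 3*z/8


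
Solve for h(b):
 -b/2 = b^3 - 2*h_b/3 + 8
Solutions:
 h(b) = C1 + 3*b^4/8 + 3*b^2/8 + 12*b


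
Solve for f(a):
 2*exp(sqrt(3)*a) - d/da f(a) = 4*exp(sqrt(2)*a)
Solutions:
 f(a) = C1 - 2*sqrt(2)*exp(sqrt(2)*a) + 2*sqrt(3)*exp(sqrt(3)*a)/3


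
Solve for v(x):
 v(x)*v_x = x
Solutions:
 v(x) = -sqrt(C1 + x^2)
 v(x) = sqrt(C1 + x^2)


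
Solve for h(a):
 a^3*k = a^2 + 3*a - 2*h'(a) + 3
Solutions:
 h(a) = C1 - a^4*k/8 + a^3/6 + 3*a^2/4 + 3*a/2


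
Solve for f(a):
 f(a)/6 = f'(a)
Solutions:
 f(a) = C1*exp(a/6)


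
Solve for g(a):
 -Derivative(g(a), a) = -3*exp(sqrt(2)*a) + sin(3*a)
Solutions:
 g(a) = C1 + 3*sqrt(2)*exp(sqrt(2)*a)/2 + cos(3*a)/3


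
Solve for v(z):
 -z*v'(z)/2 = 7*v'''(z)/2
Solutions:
 v(z) = C1 + Integral(C2*airyai(-7^(2/3)*z/7) + C3*airybi(-7^(2/3)*z/7), z)


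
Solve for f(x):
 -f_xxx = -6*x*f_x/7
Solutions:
 f(x) = C1 + Integral(C2*airyai(6^(1/3)*7^(2/3)*x/7) + C3*airybi(6^(1/3)*7^(2/3)*x/7), x)


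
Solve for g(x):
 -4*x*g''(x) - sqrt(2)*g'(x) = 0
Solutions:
 g(x) = C1 + C2*x^(1 - sqrt(2)/4)


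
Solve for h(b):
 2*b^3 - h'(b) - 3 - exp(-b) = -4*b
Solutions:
 h(b) = C1 + b^4/2 + 2*b^2 - 3*b + exp(-b)


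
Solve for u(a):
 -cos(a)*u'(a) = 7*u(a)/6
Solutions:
 u(a) = C1*(sin(a) - 1)^(7/12)/(sin(a) + 1)^(7/12)


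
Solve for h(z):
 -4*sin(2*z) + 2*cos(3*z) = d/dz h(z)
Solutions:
 h(z) = C1 + 2*sin(3*z)/3 + 2*cos(2*z)


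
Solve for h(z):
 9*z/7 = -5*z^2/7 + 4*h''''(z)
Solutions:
 h(z) = C1 + C2*z + C3*z^2 + C4*z^3 + z^6/2016 + 3*z^5/1120


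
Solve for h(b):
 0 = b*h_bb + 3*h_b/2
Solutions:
 h(b) = C1 + C2/sqrt(b)


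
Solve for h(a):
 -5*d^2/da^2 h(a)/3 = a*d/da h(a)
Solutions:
 h(a) = C1 + C2*erf(sqrt(30)*a/10)


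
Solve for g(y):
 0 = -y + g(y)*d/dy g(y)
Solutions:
 g(y) = -sqrt(C1 + y^2)
 g(y) = sqrt(C1 + y^2)


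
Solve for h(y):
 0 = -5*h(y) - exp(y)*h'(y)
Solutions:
 h(y) = C1*exp(5*exp(-y))


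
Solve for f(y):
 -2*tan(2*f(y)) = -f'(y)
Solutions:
 f(y) = -asin(C1*exp(4*y))/2 + pi/2
 f(y) = asin(C1*exp(4*y))/2
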